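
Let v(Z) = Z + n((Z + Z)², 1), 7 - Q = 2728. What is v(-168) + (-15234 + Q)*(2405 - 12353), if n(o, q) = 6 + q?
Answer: 178616179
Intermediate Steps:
Q = -2721 (Q = 7 - 1*2728 = 7 - 2728 = -2721)
v(Z) = 7 + Z (v(Z) = Z + (6 + 1) = Z + 7 = 7 + Z)
v(-168) + (-15234 + Q)*(2405 - 12353) = (7 - 168) + (-15234 - 2721)*(2405 - 12353) = -161 - 17955*(-9948) = -161 + 178616340 = 178616179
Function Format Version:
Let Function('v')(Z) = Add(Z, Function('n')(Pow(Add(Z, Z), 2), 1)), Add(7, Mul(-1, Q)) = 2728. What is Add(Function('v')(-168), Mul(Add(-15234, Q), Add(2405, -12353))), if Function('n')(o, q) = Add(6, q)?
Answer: 178616179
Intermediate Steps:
Q = -2721 (Q = Add(7, Mul(-1, 2728)) = Add(7, -2728) = -2721)
Function('v')(Z) = Add(7, Z) (Function('v')(Z) = Add(Z, Add(6, 1)) = Add(Z, 7) = Add(7, Z))
Add(Function('v')(-168), Mul(Add(-15234, Q), Add(2405, -12353))) = Add(Add(7, -168), Mul(Add(-15234, -2721), Add(2405, -12353))) = Add(-161, Mul(-17955, -9948)) = Add(-161, 178616340) = 178616179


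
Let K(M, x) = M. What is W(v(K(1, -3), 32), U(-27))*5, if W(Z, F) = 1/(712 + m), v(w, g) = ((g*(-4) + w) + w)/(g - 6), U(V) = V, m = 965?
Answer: 5/1677 ≈ 0.0029815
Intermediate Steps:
v(w, g) = (-4*g + 2*w)/(-6 + g) (v(w, g) = ((-4*g + w) + w)/(-6 + g) = ((w - 4*g) + w)/(-6 + g) = (-4*g + 2*w)/(-6 + g))
W(Z, F) = 1/1677 (W(Z, F) = 1/(712 + 965) = 1/1677)
W(v(K(1, -3), 32), U(-27))*5 = (1/1677)*5 = 5/1677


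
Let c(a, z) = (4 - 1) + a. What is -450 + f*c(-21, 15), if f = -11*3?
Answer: 144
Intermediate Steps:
c(a, z) = 3 + a
f = -33
-450 + f*c(-21, 15) = -450 - 33*(3 - 21) = -450 - 33*(-18) = -450 + 594 = 144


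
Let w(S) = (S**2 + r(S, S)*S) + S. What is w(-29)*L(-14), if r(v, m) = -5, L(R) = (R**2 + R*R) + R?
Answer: 361746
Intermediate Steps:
L(R) = R + 2*R**2 (L(R) = (R**2 + R**2) + R = 2*R**2 + R = R + 2*R**2)
w(S) = S**2 - 4*S (w(S) = (S**2 - 5*S) + S = S**2 - 4*S)
w(-29)*L(-14) = (-29*(-4 - 29))*(-14*(1 + 2*(-14))) = (-29*(-33))*(-14*(1 - 28)) = 957*(-14*(-27)) = 957*378 = 361746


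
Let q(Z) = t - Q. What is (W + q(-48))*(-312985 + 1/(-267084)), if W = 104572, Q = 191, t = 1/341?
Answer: -1487706446194433101/45537822 ≈ -3.2670e+10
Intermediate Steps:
t = 1/341 ≈ 0.0029326
q(Z) = -65130/341 (q(Z) = 1/341 - 1*191 = 1/341 - 191 = -65130/341)
(W + q(-48))*(-312985 + 1/(-267084)) = (104572 - 65130/341)*(-312985 + 1/(-267084)) = 35593922*(-312985 - 1/267084)/341 = (35593922/341)*(-83593285741/267084) = -1487706446194433101/45537822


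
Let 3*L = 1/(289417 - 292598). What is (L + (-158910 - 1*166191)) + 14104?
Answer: -2967844372/9543 ≈ -3.1100e+5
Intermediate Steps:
L = -1/9543 (L = 1/(3*(289417 - 292598)) = (⅓)/(-3181) = (⅓)*(-1/3181) = -1/9543 ≈ -0.00010479)
(L + (-158910 - 1*166191)) + 14104 = (-1/9543 + (-158910 - 1*166191)) + 14104 = (-1/9543 + (-158910 - 166191)) + 14104 = (-1/9543 - 325101) + 14104 = -3102438844/9543 + 14104 = -2967844372/9543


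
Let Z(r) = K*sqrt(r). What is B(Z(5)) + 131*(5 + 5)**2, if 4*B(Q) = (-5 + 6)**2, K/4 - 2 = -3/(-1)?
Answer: 52401/4 ≈ 13100.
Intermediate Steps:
K = 20 (K = 8 + 4*(-3/(-1)) = 8 + 4*(-3*(-1)) = 8 + 4*3 = 8 + 12 = 20)
Z(r) = 20*sqrt(r)
B(Q) = 1/4 (B(Q) = (-5 + 6)**2/4 = (1/4)*1**2 = (1/4)*1 = 1/4)
B(Z(5)) + 131*(5 + 5)**2 = 1/4 + 131*(5 + 5)**2 = 1/4 + 131*10**2 = 1/4 + 131*100 = 1/4 + 13100 = 52401/4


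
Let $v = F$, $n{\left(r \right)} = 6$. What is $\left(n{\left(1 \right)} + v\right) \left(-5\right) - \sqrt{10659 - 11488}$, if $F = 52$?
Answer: $-290 - i \sqrt{829} \approx -290.0 - 28.792 i$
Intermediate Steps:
$v = 52$
$\left(n{\left(1 \right)} + v\right) \left(-5\right) - \sqrt{10659 - 11488} = \left(6 + 52\right) \left(-5\right) - \sqrt{10659 - 11488} = 58 \left(-5\right) - \sqrt{-829} = -290 - i \sqrt{829}$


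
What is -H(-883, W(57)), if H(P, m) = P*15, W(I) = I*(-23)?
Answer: 13245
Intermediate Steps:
W(I) = -23*I
H(P, m) = 15*P
-H(-883, W(57)) = -15*(-883) = -1*(-13245) = 13245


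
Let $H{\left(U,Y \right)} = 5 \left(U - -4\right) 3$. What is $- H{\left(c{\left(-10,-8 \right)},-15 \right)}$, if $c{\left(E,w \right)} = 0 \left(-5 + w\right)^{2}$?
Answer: $-60$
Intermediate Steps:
$c{\left(E,w \right)} = 0$
$H{\left(U,Y \right)} = 60 + 15 U$ ($H{\left(U,Y \right)} = 5 \left(U + 4\right) 3 = 5 \left(4 + U\right) 3 = \left(20 + 5 U\right) 3 = 60 + 15 U$)
$- H{\left(c{\left(-10,-8 \right)},-15 \right)} = - (60 + 15 \cdot 0) = - (60 + 0) = \left(-1\right) 60 = -60$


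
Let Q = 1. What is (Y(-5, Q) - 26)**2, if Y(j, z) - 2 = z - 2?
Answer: 625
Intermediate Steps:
Y(j, z) = z (Y(j, z) = 2 + (z - 2) = 2 + (-2 + z) = z)
(Y(-5, Q) - 26)**2 = (1 - 26)**2 = (-25)**2 = 625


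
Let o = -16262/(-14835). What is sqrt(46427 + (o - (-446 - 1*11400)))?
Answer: sqrt(12824801379195)/14835 ≈ 241.40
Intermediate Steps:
o = 16262/14835 (o = -16262*(-1/14835) = 16262/14835 ≈ 1.0962)
sqrt(46427 + (o - (-446 - 1*11400))) = sqrt(46427 + (16262/14835 - (-446 - 1*11400))) = sqrt(46427 + (16262/14835 - (-446 - 11400))) = sqrt(46427 + (16262/14835 - 1*(-11846))) = sqrt(46427 + (16262/14835 + 11846)) = sqrt(46427 + 175751672/14835) = sqrt(864496217/14835) = sqrt(12824801379195)/14835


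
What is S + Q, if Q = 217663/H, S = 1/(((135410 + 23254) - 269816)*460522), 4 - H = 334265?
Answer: -11141720877093333/17110132461586784 ≈ -0.65118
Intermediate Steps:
H = -334261 (H = 4 - 1*334265 = 4 - 334265 = -334261)
S = -1/51187941344 (S = (1/460522)/(158664 - 269816) = (1/460522)/(-111152) = -1/111152*1/460522 = -1/51187941344 ≈ -1.9536e-11)
Q = -217663/334261 (Q = 217663/(-334261) = 217663*(-1/334261) = -217663/334261 ≈ -0.65118)
S + Q = -1/51187941344 - 217663/334261 = -11141720877093333/17110132461586784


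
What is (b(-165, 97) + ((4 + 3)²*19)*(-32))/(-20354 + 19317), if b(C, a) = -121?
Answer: 29913/1037 ≈ 28.846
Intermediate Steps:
(b(-165, 97) + ((4 + 3)²*19)*(-32))/(-20354 + 19317) = (-121 + ((4 + 3)²*19)*(-32))/(-20354 + 19317) = (-121 + (7²*19)*(-32))/(-1037) = (-121 + (49*19)*(-32))*(-1/1037) = (-121 + 931*(-32))*(-1/1037) = (-121 - 29792)*(-1/1037) = -29913*(-1/1037) = 29913/1037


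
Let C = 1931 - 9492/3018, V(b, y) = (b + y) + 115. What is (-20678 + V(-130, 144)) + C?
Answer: -9366436/503 ≈ -18621.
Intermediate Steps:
V(b, y) = 115 + b + y
C = 969711/503 (C = 1931 - 9492/3018 = 1931 - 1*1582/503 = 1931 - 1582/503 = 969711/503 ≈ 1927.9)
(-20678 + V(-130, 144)) + C = (-20678 + (115 - 130 + 144)) + 969711/503 = (-20678 + 129) + 969711/503 = -20549 + 969711/503 = -9366436/503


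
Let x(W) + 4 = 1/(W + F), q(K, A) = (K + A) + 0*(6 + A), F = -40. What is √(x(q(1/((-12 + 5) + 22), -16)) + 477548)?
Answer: √336153237439/839 ≈ 691.05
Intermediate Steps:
q(K, A) = A + K (q(K, A) = (A + K) + 0 = A + K)
x(W) = -4 + 1/(-40 + W) (x(W) = -4 + 1/(W - 40) = -4 + 1/(-40 + W))
√(x(q(1/((-12 + 5) + 22), -16)) + 477548) = √((161 - 4*(-16 + 1/((-12 + 5) + 22)))/(-40 + (-16 + 1/((-12 + 5) + 22))) + 477548) = √((161 - 4*(-16 + 1/(-7 + 22)))/(-40 + (-16 + 1/(-7 + 22))) + 477548) = √((161 - 4*(-16 + 1/15))/(-40 + (-16 + 1/15)) + 477548) = √((161 - 4*(-239/15))/(-40 - 239/15) + 477548) = √((161 + 956/15)/(-839/15) + 477548) = √(-15/839*3371/15 + 477548) = √(-3371/839 + 477548) = √(400659401/839) = √336153237439/839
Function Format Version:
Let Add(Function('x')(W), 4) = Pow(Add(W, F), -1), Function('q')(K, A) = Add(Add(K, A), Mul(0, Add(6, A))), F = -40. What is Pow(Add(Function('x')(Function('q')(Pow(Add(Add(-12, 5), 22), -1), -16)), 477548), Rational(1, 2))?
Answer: Mul(Rational(1, 839), Pow(336153237439, Rational(1, 2))) ≈ 691.05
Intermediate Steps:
Function('q')(K, A) = Add(A, K) (Function('q')(K, A) = Add(Add(A, K), 0) = Add(A, K))
Function('x')(W) = Add(-4, Pow(Add(-40, W), -1)) (Function('x')(W) = Add(-4, Pow(Add(W, -40), -1)) = Add(-4, Pow(Add(-40, W), -1)))
Pow(Add(Function('x')(Function('q')(Pow(Add(Add(-12, 5), 22), -1), -16)), 477548), Rational(1, 2)) = Pow(Add(Mul(Pow(Add(-40, Add(-16, Pow(Add(Add(-12, 5), 22), -1))), -1), Add(161, Mul(-4, Add(-16, Pow(Add(Add(-12, 5), 22), -1))))), 477548), Rational(1, 2)) = Pow(Add(Mul(Pow(Add(-40, Add(-16, Pow(Add(-7, 22), -1))), -1), Add(161, Mul(-4, Add(-16, Pow(Add(-7, 22), -1))))), 477548), Rational(1, 2)) = Pow(Add(Mul(Pow(Add(-40, Add(-16, Pow(15, -1))), -1), Add(161, Mul(-4, Add(-16, Pow(15, -1))))), 477548), Rational(1, 2)) = Pow(Add(Mul(Pow(Add(-40, Add(-16, Rational(1, 15))), -1), Add(161, Mul(-4, Add(-16, Rational(1, 15))))), 477548), Rational(1, 2)) = Pow(Add(Mul(Pow(Add(-40, Rational(-239, 15)), -1), Add(161, Mul(-4, Rational(-239, 15)))), 477548), Rational(1, 2)) = Pow(Add(Mul(Pow(Rational(-839, 15), -1), Add(161, Rational(956, 15))), 477548), Rational(1, 2)) = Pow(Add(Mul(Rational(-15, 839), Rational(3371, 15)), 477548), Rational(1, 2)) = Pow(Add(Rational(-3371, 839), 477548), Rational(1, 2)) = Pow(Rational(400659401, 839), Rational(1, 2)) = Mul(Rational(1, 839), Pow(336153237439, Rational(1, 2)))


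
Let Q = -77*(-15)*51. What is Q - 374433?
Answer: -315528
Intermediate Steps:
Q = 58905 (Q = 1155*51 = 58905)
Q - 374433 = 58905 - 374433 = -315528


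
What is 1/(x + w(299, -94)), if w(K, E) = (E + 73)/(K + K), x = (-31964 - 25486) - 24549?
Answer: -598/49035423 ≈ -1.2195e-5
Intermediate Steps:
x = -81999 (x = -57450 - 24549 = -81999)
w(K, E) = (73 + E)/(2*K) (w(K, E) = (73 + E)/((2*K)) = (73 + E)*(1/(2*K)) = (73 + E)/(2*K))
1/(x + w(299, -94)) = 1/(-81999 + (1/2)*(73 - 94)/299) = 1/(-81999 + (1/2)*(1/299)*(-21)) = 1/(-81999 - 21/598) = 1/(-49035423/598) = -598/49035423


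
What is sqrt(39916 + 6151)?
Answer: sqrt(46067) ≈ 214.63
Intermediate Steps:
sqrt(39916 + 6151) = sqrt(46067)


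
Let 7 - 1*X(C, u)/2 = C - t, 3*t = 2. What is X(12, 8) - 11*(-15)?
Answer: 469/3 ≈ 156.33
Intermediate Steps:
t = 2/3 (t = (1/3)*2 = 2/3 ≈ 0.66667)
X(C, u) = 46/3 - 2*C (X(C, u) = 14 - 2*(C - 1*2/3) = 14 - 2*(C - 2/3) = 14 - 2*(-2/3 + C) = 14 + (4/3 - 2*C) = 46/3 - 2*C)
X(12, 8) - 11*(-15) = (46/3 - 2*12) - 11*(-15) = (46/3 - 24) + 165 = -26/3 + 165 = 469/3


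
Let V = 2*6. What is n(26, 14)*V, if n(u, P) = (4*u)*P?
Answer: 17472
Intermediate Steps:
V = 12
n(u, P) = 4*P*u
n(26, 14)*V = (4*14*26)*12 = 1456*12 = 17472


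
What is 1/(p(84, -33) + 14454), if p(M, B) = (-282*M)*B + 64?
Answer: 1/796222 ≈ 1.2559e-6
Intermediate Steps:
p(M, B) = 64 - 282*B*M (p(M, B) = -282*B*M + 64 = 64 - 282*B*M)
1/(p(84, -33) + 14454) = 1/((64 - 282*(-33)*84) + 14454) = 1/((64 + 781704) + 14454) = 1/(781768 + 14454) = 1/796222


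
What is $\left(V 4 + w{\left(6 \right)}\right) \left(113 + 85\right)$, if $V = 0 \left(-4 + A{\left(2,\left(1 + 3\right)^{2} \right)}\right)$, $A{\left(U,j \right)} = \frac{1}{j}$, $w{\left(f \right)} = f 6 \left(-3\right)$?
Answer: $-21384$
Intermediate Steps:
$w{\left(f \right)} = - 18 f$ ($w{\left(f \right)} = 6 f \left(-3\right) = - 18 f$)
$V = 0$ ($V = 0 \left(-4 + \frac{1}{\left(1 + 3\right)^{2}}\right) = 0 \left(-4 + \frac{1}{4^{2}}\right) = 0 \left(-4 + \frac{1}{16}\right) = 0 \left(- \frac{63}{16}\right) = 0$)
$\left(V 4 + w{\left(6 \right)}\right) \left(113 + 85\right) = \left(0 \cdot 4 - 108\right) \left(113 + 85\right) = \left(0 - 108\right) 198 = \left(-108\right) 198 = -21384$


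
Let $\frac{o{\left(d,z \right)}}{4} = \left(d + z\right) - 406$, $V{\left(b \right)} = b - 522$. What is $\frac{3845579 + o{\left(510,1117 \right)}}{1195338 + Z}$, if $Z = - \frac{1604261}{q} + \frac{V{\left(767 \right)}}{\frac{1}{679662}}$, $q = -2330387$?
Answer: $\frac{8973068919181}{390835096592597} \approx 0.022959$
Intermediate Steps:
$V{\left(b \right)} = -522 + b$
$o{\left(d,z \right)} = -1624 + 4 d + 4 z$ ($o{\left(d,z \right)} = 4 \left(\left(d + z\right) - 406\right) = 4 \left(-406 + d + z\right) = -1624 + 4 d + 4 z$)
$Z = \frac{388049496456791}{2330387}$ ($Z = - \frac{1604261}{-2330387} + \frac{-522 + 767}{\frac{1}{679662}} = \left(-1604261\right) \left(- \frac{1}{2330387}\right) + 245 \frac{1}{\frac{1}{679662}} = \frac{1604261}{2330387} + 245 \cdot 679662 = \frac{1604261}{2330387} + 166517190 = \frac{388049496456791}{2330387} \approx 1.6652 \cdot 10^{8}$)
$\frac{3845579 + o{\left(510,1117 \right)}}{1195338 + Z} = \frac{3845579 + \left(-1624 + 4 \cdot 510 + 4 \cdot 1117\right)}{1195338 + \frac{388049496456791}{2330387}} = \frac{3845579 + \left(-1624 + 2040 + 4468\right)}{\frac{390835096592597}{2330387}} = \left(3845579 + 4884\right) \frac{2330387}{390835096592597} = 3850463 \cdot \frac{2330387}{390835096592597} = \frac{8973068919181}{390835096592597}$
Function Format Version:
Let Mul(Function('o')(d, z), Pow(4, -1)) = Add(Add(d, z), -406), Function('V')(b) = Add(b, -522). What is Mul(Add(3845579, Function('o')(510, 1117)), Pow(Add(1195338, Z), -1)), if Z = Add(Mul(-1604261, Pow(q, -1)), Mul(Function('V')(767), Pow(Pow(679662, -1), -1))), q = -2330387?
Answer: Rational(8973068919181, 390835096592597) ≈ 0.022959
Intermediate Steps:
Function('V')(b) = Add(-522, b)
Function('o')(d, z) = Add(-1624, Mul(4, d), Mul(4, z)) (Function('o')(d, z) = Mul(4, Add(Add(d, z), -406)) = Mul(4, Add(-406, d, z)) = Add(-1624, Mul(4, d), Mul(4, z)))
Z = Rational(388049496456791, 2330387) (Z = Add(Mul(-1604261, Pow(-2330387, -1)), Mul(Add(-522, 767), Pow(Pow(679662, -1), -1))) = Add(Mul(-1604261, Rational(-1, 2330387)), Mul(245, Pow(Rational(1, 679662), -1))) = Add(Rational(1604261, 2330387), Mul(245, 679662)) = Add(Rational(1604261, 2330387), 166517190) = Rational(388049496456791, 2330387) ≈ 1.6652e+8)
Mul(Add(3845579, Function('o')(510, 1117)), Pow(Add(1195338, Z), -1)) = Mul(Add(3845579, Add(-1624, Mul(4, 510), Mul(4, 1117))), Pow(Add(1195338, Rational(388049496456791, 2330387)), -1)) = Mul(Add(3845579, Add(-1624, 2040, 4468)), Pow(Rational(390835096592597, 2330387), -1)) = Mul(Add(3845579, 4884), Rational(2330387, 390835096592597)) = Mul(3850463, Rational(2330387, 390835096592597)) = Rational(8973068919181, 390835096592597)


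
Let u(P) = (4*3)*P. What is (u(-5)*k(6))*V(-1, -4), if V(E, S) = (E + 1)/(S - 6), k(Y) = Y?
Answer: 0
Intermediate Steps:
V(E, S) = (1 + E)/(-6 + S)
u(P) = 12*P
(u(-5)*k(6))*V(-1, -4) = ((12*(-5))*6)*((1 - 1)/(-6 - 4)) = (-60*6)*(0/(-10)) = -(-36)*0 = -360*0 = 0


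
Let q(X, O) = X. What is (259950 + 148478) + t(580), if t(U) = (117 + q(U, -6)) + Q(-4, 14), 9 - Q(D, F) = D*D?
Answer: 409118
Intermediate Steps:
Q(D, F) = 9 - D² (Q(D, F) = 9 - D*D = 9 - D²)
t(U) = 110 + U (t(U) = (117 + U) + (9 - 1*(-4)²) = (117 + U) + (9 - 1*16) = (117 + U) + (9 - 16) = (117 + U) - 7 = 110 + U)
(259950 + 148478) + t(580) = (259950 + 148478) + (110 + 580) = 408428 + 690 = 409118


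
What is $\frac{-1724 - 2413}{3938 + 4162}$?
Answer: $- \frac{1379}{2700} \approx -0.51074$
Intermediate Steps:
$\frac{-1724 - 2413}{3938 + 4162} = - \frac{4137}{8100} = \left(-4137\right) \frac{1}{8100} = - \frac{1379}{2700}$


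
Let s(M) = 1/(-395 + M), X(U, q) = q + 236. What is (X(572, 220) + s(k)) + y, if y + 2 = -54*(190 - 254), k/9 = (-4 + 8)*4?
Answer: 981409/251 ≈ 3910.0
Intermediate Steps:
X(U, q) = 236 + q
k = 144 (k = 9*((-4 + 8)*4) = 9*(4*4) = 9*16 = 144)
y = 3454 (y = -2 - 54*(190 - 254) = -2 - 54*(-64) = -2 + 3456 = 3454)
(X(572, 220) + s(k)) + y = ((236 + 220) + 1/(-395 + 144)) + 3454 = (456 + 1/(-251)) + 3454 = (456 - 1/251) + 3454 = 114455/251 + 3454 = 981409/251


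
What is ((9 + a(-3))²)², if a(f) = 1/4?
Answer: 1874161/256 ≈ 7320.9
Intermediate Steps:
a(f) = ¼
((9 + a(-3))²)² = ((9 + ¼)²)² = ((37/4)²)² = (1369/16)² = 1874161/256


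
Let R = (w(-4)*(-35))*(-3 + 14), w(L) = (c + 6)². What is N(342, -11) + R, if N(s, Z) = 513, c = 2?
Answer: -24127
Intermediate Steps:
w(L) = 64 (w(L) = (2 + 6)² = 8² = 64)
R = -24640 (R = (64*(-35))*(-3 + 14) = -2240*11 = -24640)
N(342, -11) + R = 513 - 24640 = -24127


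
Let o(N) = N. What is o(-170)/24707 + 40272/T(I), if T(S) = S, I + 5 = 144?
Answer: 994976674/3434273 ≈ 289.72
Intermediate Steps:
I = 139 (I = -5 + 144 = 139)
o(-170)/24707 + 40272/T(I) = -170/24707 + 40272/139 = 994976674/3434273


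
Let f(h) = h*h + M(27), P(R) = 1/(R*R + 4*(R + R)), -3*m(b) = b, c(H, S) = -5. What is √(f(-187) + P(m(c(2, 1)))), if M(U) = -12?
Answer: √734972230/145 ≈ 186.97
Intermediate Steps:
m(b) = -b/3
P(R) = 1/(R² + 8*R) (P(R) = 1/(R² + 4*(2*R)) = 1/(R² + 8*R))
f(h) = -12 + h² (f(h) = h*h - 12 = h² - 12 = -12 + h²)
√(f(-187) + P(m(c(2, 1)))) = √((-12 + (-187)²) + 1/(((-⅓*(-5)))*(8 - ⅓*(-5)))) = √((-12 + 34969) + 1/((5/3)*(8 + 5/3))) = √(34957 + 3/(5*(29/3))) = √(34957 + (⅗)*(3/29)) = √(34957 + 9/145) = √(5068774/145) = √734972230/145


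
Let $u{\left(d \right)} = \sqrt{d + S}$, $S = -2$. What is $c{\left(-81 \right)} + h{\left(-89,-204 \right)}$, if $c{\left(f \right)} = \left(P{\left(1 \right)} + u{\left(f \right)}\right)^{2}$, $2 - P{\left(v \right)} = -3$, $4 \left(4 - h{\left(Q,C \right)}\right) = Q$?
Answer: $- \frac{127}{4} + 10 i \sqrt{83} \approx -31.75 + 91.104 i$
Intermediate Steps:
$h{\left(Q,C \right)} = 4 - \frac{Q}{4}$
$P{\left(v \right)} = 5$ ($P{\left(v \right)} = 2 - -3 = 2 + 3 = 5$)
$u{\left(d \right)} = \sqrt{-2 + d}$ ($u{\left(d \right)} = \sqrt{d - 2} = \sqrt{-2 + d}$)
$c{\left(f \right)} = \left(5 + \sqrt{-2 + f}\right)^{2}$
$c{\left(-81 \right)} + h{\left(-89,-204 \right)} = \left(5 + \sqrt{-2 - 81}\right)^{2} + \left(4 - - \frac{89}{4}\right) = \left(5 + \sqrt{-83}\right)^{2} + \left(4 + \frac{89}{4}\right) = \left(5 + i \sqrt{83}\right)^{2} + \frac{105}{4} = \frac{105}{4} + \left(5 + i \sqrt{83}\right)^{2}$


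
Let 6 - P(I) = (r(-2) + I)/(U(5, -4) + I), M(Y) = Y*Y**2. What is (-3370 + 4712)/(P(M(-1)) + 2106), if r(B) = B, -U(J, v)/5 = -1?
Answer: 5368/8451 ≈ 0.63519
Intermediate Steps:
M(Y) = Y**3
U(J, v) = 5 (U(J, v) = -5*(-1) = 5)
P(I) = 6 - (-2 + I)/(5 + I)
(-3370 + 4712)/(P(M(-1)) + 2106) = (-3370 + 4712)/((32 + 5*(-1)**3)/(5 + (-1)**3) + 2106) = 1342/((32 + 5*(-1))/(5 - 1) + 2106) = 1342/((32 - 5)/4 + 2106) = 1342/((1/4)*27 + 2106) = 1342/(27/4 + 2106) = 1342/(8451/4) = 1342*(4/8451) = 5368/8451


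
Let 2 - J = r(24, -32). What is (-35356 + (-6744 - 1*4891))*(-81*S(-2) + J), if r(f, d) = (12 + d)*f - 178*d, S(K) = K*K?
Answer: 260236158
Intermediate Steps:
S(K) = K²
r(f, d) = -178*d + f*(12 + d) (r(f, d) = f*(12 + d) - 178*d = -178*d + f*(12 + d))
J = -5214 (J = 2 - (-178*(-32) + 12*24 - 32*24) = 2 - (5696 + 288 - 768) = 2 - 1*5216 = 2 - 5216 = -5214)
(-35356 + (-6744 - 1*4891))*(-81*S(-2) + J) = (-35356 + (-6744 - 1*4891))*(-81*(-2)² - 5214) = (-35356 + (-6744 - 4891))*(-81*4 - 5214) = (-35356 - 11635)*(-324 - 5214) = -46991*(-5538) = 260236158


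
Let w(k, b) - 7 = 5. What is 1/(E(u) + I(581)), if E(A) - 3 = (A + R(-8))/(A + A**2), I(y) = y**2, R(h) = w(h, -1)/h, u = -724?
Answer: 1046904/353397100405 ≈ 2.9624e-6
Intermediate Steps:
w(k, b) = 12 (w(k, b) = 7 + 5 = 12)
R(h) = 12/h
E(A) = 3 + (-3/2 + A)/(A + A**2) (E(A) = 3 + (A + 12/(-8))/(A + A**2) = 3 + (A + 12*(-1/8))/(A + A**2) = 3 + (A - 3/2)/(A + A**2) = 3 + (-3/2 + A)/(A + A**2))
1/(E(u) + I(581)) = 1/((1/2)*(-3 + 6*(-724)**2 + 8*(-724))/(-724*(1 - 724)) + 581**2) = 1/((1/2)*(-1/724)*(-3 + 6*524176 - 5792)/(-723) + 337561) = 1/((1/2)*(-1/724)*(-1/723)*(-3 + 3145056 - 5792) + 337561) = 1/((1/2)*(-1/724)*(-1/723)*3139261 + 337561) = 1/(3139261/1046904 + 337561) = 1/(353397100405/1046904) = 1046904/353397100405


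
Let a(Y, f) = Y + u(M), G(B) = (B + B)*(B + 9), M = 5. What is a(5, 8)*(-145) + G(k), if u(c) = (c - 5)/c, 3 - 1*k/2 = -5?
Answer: 75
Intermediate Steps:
k = 16 (k = 6 - 2*(-5) = 6 + 10 = 16)
u(c) = (-5 + c)/c
G(B) = 2*B*(9 + B) (G(B) = (2*B)*(9 + B) = 2*B*(9 + B))
a(Y, f) = Y (a(Y, f) = Y + (-5 + 5)/5 = Y + (⅕)*0 = Y + 0 = Y)
a(5, 8)*(-145) + G(k) = 5*(-145) + 2*16*(9 + 16) = -725 + 2*16*25 = -725 + 800 = 75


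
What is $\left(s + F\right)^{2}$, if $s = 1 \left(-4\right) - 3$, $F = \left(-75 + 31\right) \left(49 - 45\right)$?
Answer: $33489$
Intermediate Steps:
$F = -176$ ($F = \left(-44\right) 4 = -176$)
$s = -7$ ($s = -4 - 3 = -7$)
$\left(s + F\right)^{2} = \left(-7 - 176\right)^{2} = \left(-183\right)^{2} = 33489$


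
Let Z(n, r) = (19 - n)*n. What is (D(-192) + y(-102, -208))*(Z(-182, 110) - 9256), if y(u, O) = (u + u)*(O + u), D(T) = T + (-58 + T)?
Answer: -2878534724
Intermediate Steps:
D(T) = -58 + 2*T
y(u, O) = 2*u*(O + u) (y(u, O) = (2*u)*(O + u) = 2*u*(O + u))
Z(n, r) = n*(19 - n)
(D(-192) + y(-102, -208))*(Z(-182, 110) - 9256) = ((-58 + 2*(-192)) + 2*(-102)*(-208 - 102))*(-182*(19 - 1*(-182)) - 9256) = ((-58 - 384) + 2*(-102)*(-310))*(-182*(19 + 182) - 9256) = (-442 + 63240)*(-182*201 - 9256) = 62798*(-36582 - 9256) = 62798*(-45838) = -2878534724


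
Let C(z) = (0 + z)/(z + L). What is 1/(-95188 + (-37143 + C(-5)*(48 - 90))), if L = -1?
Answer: -1/132366 ≈ -7.5548e-6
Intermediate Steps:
C(z) = z/(-1 + z) (C(z) = (0 + z)/(z - 1) = z/(-1 + z))
1/(-95188 + (-37143 + C(-5)*(48 - 90))) = 1/(-95188 + (-37143 + (-5/(-1 - 5))*(48 - 90))) = 1/(-95188 + (-37143 - 5/(-6)*(-42))) = 1/(-95188 + (-37143 - 5*(-1/6)*(-42))) = 1/(-95188 + (-37143 + (5/6)*(-42))) = 1/(-95188 + (-37143 - 35)) = 1/(-95188 - 37178) = 1/(-132366) = -1/132366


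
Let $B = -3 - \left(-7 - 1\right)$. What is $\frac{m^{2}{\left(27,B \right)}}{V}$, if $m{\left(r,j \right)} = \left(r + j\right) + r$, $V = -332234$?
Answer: $- \frac{3481}{332234} \approx -0.010478$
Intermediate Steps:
$B = 5$ ($B = -3 - -8 = -3 + 8 = 5$)
$m{\left(r,j \right)} = j + 2 r$ ($m{\left(r,j \right)} = \left(j + r\right) + r = j + 2 r$)
$\frac{m^{2}{\left(27,B \right)}}{V} = \frac{\left(5 + 2 \cdot 27\right)^{2}}{-332234} = \left(5 + 54\right)^{2} \left(- \frac{1}{332234}\right) = 59^{2} \left(- \frac{1}{332234}\right) = 3481 \left(- \frac{1}{332234}\right) = - \frac{3481}{332234}$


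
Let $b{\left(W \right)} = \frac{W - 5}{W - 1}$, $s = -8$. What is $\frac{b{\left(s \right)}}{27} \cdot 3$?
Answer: $\frac{13}{81} \approx 0.16049$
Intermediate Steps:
$b{\left(W \right)} = \frac{-5 + W}{-1 + W}$
$\frac{b{\left(s \right)}}{27} \cdot 3 = \frac{\frac{1}{-1 - 8} \left(-5 - 8\right)}{27} \cdot 3 = \frac{1}{-9} \left(-13\right) \frac{1}{27} \cdot 3 = \left(- \frac{1}{9}\right) \left(-13\right) \frac{1}{27} \cdot 3 = \frac{13}{9} \cdot \frac{1}{27} \cdot 3 = \frac{13}{243} \cdot 3 = \frac{13}{81}$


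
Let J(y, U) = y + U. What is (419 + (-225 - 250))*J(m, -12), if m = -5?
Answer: 952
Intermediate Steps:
J(y, U) = U + y
(419 + (-225 - 250))*J(m, -12) = (419 + (-225 - 250))*(-12 - 5) = (419 - 475)*(-17) = -56*(-17) = 952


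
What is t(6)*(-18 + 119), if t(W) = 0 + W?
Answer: 606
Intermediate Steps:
t(W) = W
t(6)*(-18 + 119) = 6*(-18 + 119) = 6*101 = 606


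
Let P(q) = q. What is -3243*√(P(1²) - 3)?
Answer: -3243*I*√2 ≈ -4586.3*I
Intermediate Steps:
-3243*√(P(1²) - 3) = -3243*√(1² - 3) = -3243*√(1 - 3) = -3243*I*√2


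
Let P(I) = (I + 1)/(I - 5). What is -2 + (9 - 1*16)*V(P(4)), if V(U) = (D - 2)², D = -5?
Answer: -345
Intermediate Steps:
P(I) = (1 + I)/(-5 + I)
V(U) = 49 (V(U) = (-5 - 2)² = (-7)² = 49)
-2 + (9 - 1*16)*V(P(4)) = -2 + (9 - 1*16)*49 = -2 + (9 - 16)*49 = -2 - 7*49 = -2 - 343 = -345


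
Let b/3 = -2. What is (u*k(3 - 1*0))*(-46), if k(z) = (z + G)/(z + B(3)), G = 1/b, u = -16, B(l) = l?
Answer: 3128/9 ≈ 347.56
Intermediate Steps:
b = -6 (b = 3*(-2) = -6)
G = -⅙ (G = 1/(-6) = -⅙ ≈ -0.16667)
k(z) = (-⅙ + z)/(3 + z) (k(z) = (z - ⅙)/(z + 3) = (-⅙ + z)/(3 + z))
(u*k(3 - 1*0))*(-46) = -16*(-⅙ + (3 - 1*0))/(3 + (3 - 1*0))*(-46) = -16*(-⅙ + (3 + 0))/(3 + (3 + 0))*(-46) = -16*(-⅙ + 3)/(3 + 3)*(-46) = -16*17/(6*6)*(-46) = -8*17/(3*6)*(-46) = -16*17/36*(-46) = -68/9*(-46) = 3128/9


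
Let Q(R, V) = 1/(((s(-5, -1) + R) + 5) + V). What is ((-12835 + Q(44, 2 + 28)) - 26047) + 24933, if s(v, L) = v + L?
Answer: -1018276/73 ≈ -13949.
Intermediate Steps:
s(v, L) = L + v
Q(R, V) = 1/(-1 + R + V) (Q(R, V) = 1/((((-1 - 5) + R) + 5) + V) = 1/(((-6 + R) + 5) + V) = 1/((-1 + R) + V) = 1/(-1 + R + V))
((-12835 + Q(44, 2 + 28)) - 26047) + 24933 = ((-12835 + 1/(-1 + 44 + (2 + 28))) - 26047) + 24933 = ((-12835 + 1/(-1 + 44 + 30)) - 26047) + 24933 = ((-12835 + 1/73) - 26047) + 24933 = (-936954/73 - 26047) + 24933 = -2838385/73 + 24933 = -1018276/73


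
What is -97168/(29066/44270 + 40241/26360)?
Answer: -11339089720960/254764883 ≈ -44508.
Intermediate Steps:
-97168/(29066/44270 + 40241/26360) = -97168/(29066*(1/44270) + 40241*(1/26360)) = -97168/(14533/22135 + 40241/26360) = -97168/254764883/116695720 = -97168*116695720/254764883 = -11339089720960/254764883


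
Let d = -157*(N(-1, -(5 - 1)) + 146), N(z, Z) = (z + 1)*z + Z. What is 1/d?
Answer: -1/22294 ≈ -4.4855e-5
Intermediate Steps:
N(z, Z) = Z + z*(1 + z) (N(z, Z) = (1 + z)*z + Z = z*(1 + z) + Z = Z + z*(1 + z))
d = -22294 (d = -157*((-(5 - 1) - 1 + (-1)**2) + 146) = -157*((-1*4 - 1 + 1) + 146) = -157*((-4 - 1 + 1) + 146) = -157*(-4 + 146) = -157*142 = -22294)
1/d = 1/(-22294) = -1/22294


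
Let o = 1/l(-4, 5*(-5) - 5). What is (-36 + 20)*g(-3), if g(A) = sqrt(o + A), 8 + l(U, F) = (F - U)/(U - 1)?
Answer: -8*I*sqrt(658)/7 ≈ -29.316*I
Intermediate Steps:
l(U, F) = -8 + (F - U)/(-1 + U) (l(U, F) = -8 + (F - U)/(U - 1) = -8 + (F - U)/(-1 + U))
o = -5/14 (o = 1/((8 + (5*(-5) - 5) - 9*(-4))/(-1 - 4)) = 1/((8 + (-25 - 5) + 36)/(-5)) = 1/(-(8 - 30 + 36)/5) = 1/(-1/5*14) = 1/(-14/5) = -5/14 ≈ -0.35714)
g(A) = sqrt(-5/14 + A)
(-36 + 20)*g(-3) = (-36 + 20)*(sqrt(-70 + 196*(-3))/14) = -8*sqrt(-70 - 588)/7 = -8*sqrt(-658)/7 = -8*I*sqrt(658)/7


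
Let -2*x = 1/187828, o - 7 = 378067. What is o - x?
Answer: 142025766545/375656 ≈ 3.7807e+5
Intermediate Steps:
o = 378074 (o = 7 + 378067 = 378074)
x = -1/375656 (x = -1/2/187828 = -1/2*1/187828 = -1/375656 ≈ -2.6620e-6)
o - x = 378074 - 1*(-1/375656) = 378074 + 1/375656 = 142025766545/375656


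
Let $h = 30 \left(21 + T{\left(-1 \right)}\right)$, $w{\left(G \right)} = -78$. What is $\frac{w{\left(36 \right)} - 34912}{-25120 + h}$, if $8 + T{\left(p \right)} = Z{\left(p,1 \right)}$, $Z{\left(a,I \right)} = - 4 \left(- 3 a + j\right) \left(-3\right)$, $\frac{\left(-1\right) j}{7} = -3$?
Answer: $\frac{3499}{1609} \approx 2.1746$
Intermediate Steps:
$j = 21$ ($j = \left(-7\right) \left(-3\right) = 21$)
$Z{\left(a,I \right)} = 252 - 36 a$ ($Z{\left(a,I \right)} = - 4 \left(- 3 a + 21\right) \left(-3\right) = - 4 \left(21 - 3 a\right) \left(-3\right) = \left(-84 + 12 a\right) \left(-3\right) = 252 - 36 a$)
$T{\left(p \right)} = 244 - 36 p$ ($T{\left(p \right)} = -8 - \left(-252 + 36 p\right) = 244 - 36 p$)
$h = 9030$ ($h = 30 \left(21 + \left(244 - -36\right)\right) = 30 \left(21 + \left(244 + 36\right)\right) = 30 \left(21 + 280\right) = 30 \cdot 301 = 9030$)
$\frac{w{\left(36 \right)} - 34912}{-25120 + h} = \frac{-78 - 34912}{-25120 + 9030} = - \frac{34990}{-16090} = \left(-34990\right) \left(- \frac{1}{16090}\right) = \frac{3499}{1609}$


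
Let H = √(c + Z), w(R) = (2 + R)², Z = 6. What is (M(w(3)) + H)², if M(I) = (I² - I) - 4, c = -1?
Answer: 355221 + 1192*√5 ≈ 3.5789e+5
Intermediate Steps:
M(I) = -4 + I² - I
H = √5 (H = √(-1 + 6) = √5 ≈ 2.2361)
(M(w(3)) + H)² = ((-4 + ((2 + 3)²)² - (2 + 3)²) + √5)² = ((-4 + (5²)² - 1*5²) + √5)² = ((-4 + 25² - 1*25) + √5)² = ((-4 + 625 - 25) + √5)² = (596 + √5)²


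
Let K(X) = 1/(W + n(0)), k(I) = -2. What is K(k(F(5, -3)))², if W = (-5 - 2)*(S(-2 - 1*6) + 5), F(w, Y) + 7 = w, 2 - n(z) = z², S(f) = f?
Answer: 1/529 ≈ 0.0018904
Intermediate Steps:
n(z) = 2 - z²
F(w, Y) = -7 + w
W = 21 (W = (-5 - 2)*((-2 - 1*6) + 5) = -7*((-2 - 6) + 5) = -7*(-8 + 5) = -7*(-3) = 21)
K(X) = 1/23 (K(X) = 1/(21 + (2 - 1*0²)) = 1/(21 + (2 - 1*0)) = 1/(21 + (2 + 0)) = 1/(21 + 2) = 1/23)
K(k(F(5, -3)))² = (1/23)² = 1/529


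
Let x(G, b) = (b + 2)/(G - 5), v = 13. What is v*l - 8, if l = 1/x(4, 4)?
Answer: -61/6 ≈ -10.167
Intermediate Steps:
x(G, b) = (2 + b)/(-5 + G)
l = -1/6 (l = 1/((2 + 4)/(-5 + 4)) = 1/(6/(-1)) = 1/(-1*6) = 1/(-6) = -1/6 ≈ -0.16667)
v*l - 8 = 13*(-1/6) - 8 = -13/6 - 8 = -61/6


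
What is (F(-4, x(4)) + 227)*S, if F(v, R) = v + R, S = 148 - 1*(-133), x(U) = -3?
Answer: 61820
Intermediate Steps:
S = 281 (S = 148 + 133 = 281)
F(v, R) = R + v
(F(-4, x(4)) + 227)*S = ((-3 - 4) + 227)*281 = (-7 + 227)*281 = 220*281 = 61820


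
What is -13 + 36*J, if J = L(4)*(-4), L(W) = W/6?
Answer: -109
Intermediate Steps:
L(W) = W/6 (L(W) = W*(1/6) = W/6)
J = -8/3 (J = ((1/6)*4)*(-4) = (2/3)*(-4) = -8/3 ≈ -2.6667)
-13 + 36*J = -13 + 36*(-8/3) = -13 - 96 = -109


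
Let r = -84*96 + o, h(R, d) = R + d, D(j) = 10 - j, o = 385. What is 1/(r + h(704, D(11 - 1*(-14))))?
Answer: -1/6990 ≈ -0.00014306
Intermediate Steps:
r = -7679 (r = -84*96 + 385 = -8064 + 385 = -7679)
1/(r + h(704, D(11 - 1*(-14)))) = 1/(-7679 + (704 + (10 - (11 - 1*(-14))))) = 1/(-7679 + (704 + (10 - (11 + 14)))) = 1/(-7679 + (704 + (10 - 1*25))) = 1/(-7679 + (704 + (10 - 25))) = 1/(-7679 + (704 - 15)) = 1/(-7679 + 689) = 1/(-6990) = -1/6990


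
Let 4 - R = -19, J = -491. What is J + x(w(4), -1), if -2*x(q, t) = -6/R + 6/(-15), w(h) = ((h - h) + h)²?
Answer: -56427/115 ≈ -490.67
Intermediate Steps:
R = 23 (R = 4 - 1*(-19) = 4 + 19 = 23)
w(h) = h² (w(h) = (0 + h)² = h²)
x(q, t) = 38/115 (x(q, t) = -(-6/23 + 6/(-15))/2 = -(-6*1/23 + 6*(-1/15))/2 = -(-6/23 - ⅖)/2 = -½*(-76/115) = 38/115)
J + x(w(4), -1) = -491 + 38/115 = -56427/115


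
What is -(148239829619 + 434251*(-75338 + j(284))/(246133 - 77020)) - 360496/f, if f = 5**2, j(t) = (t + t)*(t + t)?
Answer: -626734803228328373/4227825 ≈ -1.4824e+11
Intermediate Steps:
j(t) = 4*t**2 (j(t) = (2*t)*(2*t) = 4*t**2)
f = 25
-(148239829619 + 434251*(-75338 + j(284))/(246133 - 77020)) - 360496/f = -(148239829619 + 434251*(-75338 + 4*284**2)/(246133 - 77020)) - 360496/25 = -434251/(1/((-75338 + 4*80656)/169113 + 341369)) - 360496*1/25 = -434251/(1/((-75338 + 322624)*(1/169113) + 341369)) - 360496/25 = -434251/(1/(247286*(1/169113) + 341369)) - 360496/25 = -434251/(1/(247286/169113 + 341369)) - 360496/25 = -434251/(1/(57730182983/169113)) - 360496/25 = -434251/169113/57730182983 - 360496/25 = -434251*57730182983/169113 - 360496/25 = -25069389690550733/169113 - 360496/25 = -626734803228328373/4227825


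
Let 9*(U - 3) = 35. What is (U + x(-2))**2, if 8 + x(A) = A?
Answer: 784/81 ≈ 9.6790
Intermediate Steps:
U = 62/9 (U = 3 + (1/9)*35 = 3 + 35/9 = 62/9 ≈ 6.8889)
x(A) = -8 + A
(U + x(-2))**2 = (62/9 + (-8 - 2))**2 = (62/9 - 10)**2 = (-28/9)**2 = 784/81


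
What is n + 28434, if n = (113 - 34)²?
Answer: 34675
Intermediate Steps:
n = 6241 (n = 79² = 6241)
n + 28434 = 6241 + 28434 = 34675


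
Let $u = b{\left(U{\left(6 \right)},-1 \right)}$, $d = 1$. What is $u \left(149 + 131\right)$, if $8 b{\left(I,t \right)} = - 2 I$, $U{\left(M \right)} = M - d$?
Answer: $-350$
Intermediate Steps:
$U{\left(M \right)} = -1 + M$ ($U{\left(M \right)} = M - 1 = -1 + M$)
$b{\left(I,t \right)} = - \frac{I}{4}$ ($b{\left(I,t \right)} = \frac{\left(-2\right) I}{8} = - \frac{I}{4}$)
$u = - \frac{5}{4}$ ($u = - \frac{-1 + 6}{4} = \left(- \frac{1}{4}\right) 5 = - \frac{5}{4} \approx -1.25$)
$u \left(149 + 131\right) = - \frac{5 \left(149 + 131\right)}{4} = \left(- \frac{5}{4}\right) 280 = -350$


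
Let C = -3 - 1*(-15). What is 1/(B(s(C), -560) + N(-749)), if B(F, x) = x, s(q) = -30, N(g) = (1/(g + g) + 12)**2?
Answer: -2244004/933541615 ≈ -0.0024038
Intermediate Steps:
N(g) = (12 + 1/(2*g))**2 (N(g) = (1/(2*g) + 12)**2 = (12 + 1/(2*g))**2)
C = 12 (C = -3 + 15 = 12)
1/(B(s(C), -560) + N(-749)) = 1/(-560 + (1/4)*(1 + 24*(-749))**2/(-749)**2) = 1/(-560 + (1/4)*(1/561001)*(1 - 17976)**2) = 1/(-560 + (1/4)*(1/561001)*(-17975)**2) = 1/(-560 + (1/4)*(1/561001)*323100625) = 1/(-560 + 323100625/2244004) = 1/(-933541615/2244004) = -2244004/933541615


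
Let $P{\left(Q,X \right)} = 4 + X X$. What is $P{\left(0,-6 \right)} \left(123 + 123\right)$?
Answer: $9840$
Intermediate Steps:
$P{\left(Q,X \right)} = 4 + X^{2}$
$P{\left(0,-6 \right)} \left(123 + 123\right) = \left(4 + \left(-6\right)^{2}\right) \left(123 + 123\right) = \left(4 + 36\right) 246 = 40 \cdot 246 = 9840$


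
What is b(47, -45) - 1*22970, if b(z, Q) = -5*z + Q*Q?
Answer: -21180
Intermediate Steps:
b(z, Q) = Q² - 5*z (b(z, Q) = -5*z + Q² = Q² - 5*z)
b(47, -45) - 1*22970 = ((-45)² - 5*47) - 1*22970 = (2025 - 235) - 22970 = 1790 - 22970 = -21180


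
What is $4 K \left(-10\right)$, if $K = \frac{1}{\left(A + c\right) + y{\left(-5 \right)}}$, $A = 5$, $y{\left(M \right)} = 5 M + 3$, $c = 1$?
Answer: $\frac{5}{2} \approx 2.5$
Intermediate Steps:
$y{\left(M \right)} = 3 + 5 M$
$K = - \frac{1}{16}$ ($K = \frac{1}{\left(5 + 1\right) + \left(3 + 5 \left(-5\right)\right)} = \frac{1}{6 + \left(3 - 25\right)} = \frac{1}{6 - 22} = \frac{1}{-16} = - \frac{1}{16} \approx -0.0625$)
$4 K \left(-10\right) = 4 \left(- \frac{1}{16}\right) \left(-10\right) = \left(- \frac{1}{4}\right) \left(-10\right) = \frac{5}{2}$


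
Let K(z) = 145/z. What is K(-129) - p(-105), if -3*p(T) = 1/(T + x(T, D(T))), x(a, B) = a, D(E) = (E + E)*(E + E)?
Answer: -30493/27090 ≈ -1.1256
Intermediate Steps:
D(E) = 4*E² (D(E) = (2*E)*(2*E) = 4*E²)
p(T) = -1/(6*T) (p(T) = -1/(3*(T + T)) = -1/(2*T)/3 = -1/(6*T))
K(-129) - p(-105) = 145/(-129) - (-1)/(6*(-105)) = 145*(-1/129) - (-1)*(-1)/(6*105) = -145/129 - 1*1/630 = -145/129 - 1/630 = -30493/27090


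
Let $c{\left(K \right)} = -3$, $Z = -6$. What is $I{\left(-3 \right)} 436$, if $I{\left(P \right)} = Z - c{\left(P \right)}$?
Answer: $-1308$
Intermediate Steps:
$I{\left(P \right)} = -3$ ($I{\left(P \right)} = -6 - -3 = -6 + 3 = -3$)
$I{\left(-3 \right)} 436 = \left(-3\right) 436 = -1308$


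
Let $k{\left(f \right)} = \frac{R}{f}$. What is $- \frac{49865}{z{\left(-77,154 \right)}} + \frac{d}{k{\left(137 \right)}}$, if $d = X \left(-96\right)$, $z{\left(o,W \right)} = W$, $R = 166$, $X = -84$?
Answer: $\frac{80928341}{12782} \approx 6331.4$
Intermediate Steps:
$k{\left(f \right)} = \frac{166}{f}$
$d = 8064$ ($d = \left(-84\right) \left(-96\right) = 8064$)
$- \frac{49865}{z{\left(-77,154 \right)}} + \frac{d}{k{\left(137 \right)}} = - \frac{49865}{154} + \frac{8064}{166 \cdot \frac{1}{137}} = \left(-49865\right) \frac{1}{154} + \frac{8064}{166 \cdot \frac{1}{137}} = - \frac{49865}{154} + \frac{8064}{\frac{166}{137}} = - \frac{49865}{154} + 8064 \cdot \frac{137}{166} = - \frac{49865}{154} + \frac{552384}{83} = \frac{80928341}{12782}$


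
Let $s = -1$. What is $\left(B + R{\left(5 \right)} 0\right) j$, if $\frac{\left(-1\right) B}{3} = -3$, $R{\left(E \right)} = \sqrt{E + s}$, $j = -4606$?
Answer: $-41454$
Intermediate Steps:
$R{\left(E \right)} = \sqrt{-1 + E}$ ($R{\left(E \right)} = \sqrt{E - 1} = \sqrt{-1 + E}$)
$B = 9$ ($B = \left(-3\right) \left(-3\right) = 9$)
$\left(B + R{\left(5 \right)} 0\right) j = \left(9 + \sqrt{-1 + 5} \cdot 0\right) \left(-4606\right) = \left(9 + \sqrt{4} \cdot 0\right) \left(-4606\right) = \left(9 + 2 \cdot 0\right) \left(-4606\right) = \left(9 + 0\right) \left(-4606\right) = 9 \left(-4606\right) = -41454$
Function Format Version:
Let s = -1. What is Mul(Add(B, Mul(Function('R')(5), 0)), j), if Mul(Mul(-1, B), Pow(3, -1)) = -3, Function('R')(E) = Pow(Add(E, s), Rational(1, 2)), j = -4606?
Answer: -41454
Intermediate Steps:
Function('R')(E) = Pow(Add(-1, E), Rational(1, 2)) (Function('R')(E) = Pow(Add(E, -1), Rational(1, 2)) = Pow(Add(-1, E), Rational(1, 2)))
B = 9 (B = Mul(-3, -3) = 9)
Mul(Add(B, Mul(Function('R')(5), 0)), j) = Mul(Add(9, Mul(Pow(Add(-1, 5), Rational(1, 2)), 0)), -4606) = Mul(Add(9, Mul(Pow(4, Rational(1, 2)), 0)), -4606) = Mul(Add(9, Mul(2, 0)), -4606) = Mul(Add(9, 0), -4606) = Mul(9, -4606) = -41454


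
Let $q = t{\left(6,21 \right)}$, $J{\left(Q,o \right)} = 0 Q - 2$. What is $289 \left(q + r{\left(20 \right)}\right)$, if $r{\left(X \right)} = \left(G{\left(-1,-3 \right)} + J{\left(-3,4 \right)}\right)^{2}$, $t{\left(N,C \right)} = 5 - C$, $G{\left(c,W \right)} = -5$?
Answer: $9537$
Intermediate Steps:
$J{\left(Q,o \right)} = -2$ ($J{\left(Q,o \right)} = 0 - 2 = -2$)
$q = -16$ ($q = 5 - 21 = -16$)
$r{\left(X \right)} = 49$ ($r{\left(X \right)} = \left(-5 - 2\right)^{2} = \left(-7\right)^{2} = 49$)
$289 \left(q + r{\left(20 \right)}\right) = 289 \left(-16 + 49\right) = 289 \cdot 33 = 9537$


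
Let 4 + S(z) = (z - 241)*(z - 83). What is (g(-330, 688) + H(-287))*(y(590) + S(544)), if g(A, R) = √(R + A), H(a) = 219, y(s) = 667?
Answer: 30735774 + 140346*√358 ≈ 3.3391e+7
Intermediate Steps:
g(A, R) = √(A + R)
S(z) = -4 + (-241 + z)*(-83 + z) (S(z) = -4 + (z - 241)*(z - 83) = -4 + (-241 + z)*(-83 + z))
(g(-330, 688) + H(-287))*(y(590) + S(544)) = (√(-330 + 688) + 219)*(667 + (19999 + 544² - 324*544)) = (√358 + 219)*(667 + (19999 + 295936 - 176256)) = (219 + √358)*(667 + 139679) = (219 + √358)*140346 = 30735774 + 140346*√358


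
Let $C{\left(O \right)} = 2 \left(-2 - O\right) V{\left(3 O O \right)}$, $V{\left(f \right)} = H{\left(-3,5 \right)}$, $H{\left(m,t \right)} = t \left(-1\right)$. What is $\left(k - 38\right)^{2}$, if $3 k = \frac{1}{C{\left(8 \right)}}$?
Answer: $\frac{129937201}{90000} \approx 1443.7$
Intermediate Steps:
$H{\left(m,t \right)} = - t$
$V{\left(f \right)} = -5$ ($V{\left(f \right)} = \left(-1\right) 5 = -5$)
$C{\left(O \right)} = 20 + 10 O$ ($C{\left(O \right)} = 2 \left(-2 - O\right) \left(-5\right) = \left(-4 - 2 O\right) \left(-5\right) = 20 + 10 O$)
$k = \frac{1}{300}$ ($k = \frac{1}{3 \left(20 + 10 \cdot 8\right)} = \frac{1}{3 \left(20 + 80\right)} = \frac{1}{3 \cdot 100} = \frac{1}{3} \cdot \frac{1}{100} = \frac{1}{300} \approx 0.0033333$)
$\left(k - 38\right)^{2} = \left(\frac{1}{300} - 38\right)^{2} = \left(- \frac{11399}{300}\right)^{2} = \frac{129937201}{90000}$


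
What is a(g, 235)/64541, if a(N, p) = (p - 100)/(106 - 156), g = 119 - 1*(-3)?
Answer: -27/645410 ≈ -4.1834e-5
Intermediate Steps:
g = 122 (g = 119 + 3 = 122)
a(N, p) = 2 - p/50 (a(N, p) = (-100 + p)/(-50) = (-100 + p)*(-1/50) = 2 - p/50)
a(g, 235)/64541 = (2 - 1/50*235)/64541 = (2 - 47/10)*(1/64541) = -27/10*1/64541 = -27/645410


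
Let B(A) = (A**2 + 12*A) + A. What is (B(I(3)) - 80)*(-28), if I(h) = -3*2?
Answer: 3416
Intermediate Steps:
I(h) = -6
B(A) = A**2 + 13*A
(B(I(3)) - 80)*(-28) = (-6*(13 - 6) - 80)*(-28) = (-6*7 - 80)*(-28) = (-42 - 80)*(-28) = -122*(-28) = 3416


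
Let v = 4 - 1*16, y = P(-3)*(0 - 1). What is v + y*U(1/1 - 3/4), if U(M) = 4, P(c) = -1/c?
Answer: -40/3 ≈ -13.333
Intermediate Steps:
y = -⅓ (y = (-1/(-3))*(0 - 1) = -1*(-⅓)*(-1) = (⅓)*(-1) = -⅓ ≈ -0.33333)
v = -12 (v = 4 - 16 = -12)
v + y*U(1/1 - 3/4) = -12 - ⅓*4 = -12 - 4/3 = -40/3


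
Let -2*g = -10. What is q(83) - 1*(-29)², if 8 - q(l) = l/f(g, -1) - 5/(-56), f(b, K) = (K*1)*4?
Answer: -45491/56 ≈ -812.34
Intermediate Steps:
g = 5 (g = -½*(-10) = 5)
f(b, K) = 4*K (f(b, K) = K*4 = 4*K)
q(l) = 443/56 + l/4 (q(l) = 8 - (l/((4*(-1))) - 5/(-56)) = 8 - (l/(-4) - 5*(-1/56)) = 8 - (l*(-¼) + 5/56) = 8 - (-l/4 + 5/56) = 8 - (5/56 - l/4) = 8 + (-5/56 + l/4) = 443/56 + l/4)
q(83) - 1*(-29)² = (443/56 + (¼)*83) - 1*(-29)² = (443/56 + 83/4) - 1*841 = 1605/56 - 841 = -45491/56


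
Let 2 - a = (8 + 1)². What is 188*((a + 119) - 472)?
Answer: -81216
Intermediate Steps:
a = -79 (a = 2 - (8 + 1)² = 2 - 1*9² = 2 - 1*81 = 2 - 81 = -79)
188*((a + 119) - 472) = 188*((-79 + 119) - 472) = 188*(40 - 472) = 188*(-432) = -81216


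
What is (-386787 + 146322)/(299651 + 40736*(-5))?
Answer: -240465/95971 ≈ -2.5056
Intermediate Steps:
(-386787 + 146322)/(299651 + 40736*(-5)) = -240465/(299651 - 203680) = -240465/95971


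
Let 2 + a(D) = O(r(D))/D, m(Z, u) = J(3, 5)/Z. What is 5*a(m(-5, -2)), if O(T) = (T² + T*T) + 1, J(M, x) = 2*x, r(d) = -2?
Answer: -65/2 ≈ -32.500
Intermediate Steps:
m(Z, u) = 10/Z (m(Z, u) = (2*5)/Z = 10/Z)
O(T) = 1 + 2*T² (O(T) = (T² + T²) + 1 = 2*T² + 1 = 1 + 2*T²)
a(D) = -2 + 9/D (a(D) = -2 + (1 + 2*(-2)²)/D = -2 + (1 + 2*4)/D = -2 + (1 + 8)/D = -2 + 9/D)
5*a(m(-5, -2)) = 5*(-2 + 9/((10/(-5)))) = 5*(-2 + 9/((10*(-⅕)))) = 5*(-2 + 9/(-2)) = 5*(-2 + 9*(-½)) = 5*(-2 - 9/2) = 5*(-13/2) = -65/2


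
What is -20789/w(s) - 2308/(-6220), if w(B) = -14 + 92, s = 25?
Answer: -32281889/121290 ≈ -266.15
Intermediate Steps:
w(B) = 78
-20789/w(s) - 2308/(-6220) = -20789/78 - 2308/(-6220) = -20789*1/78 - 2308*(-1/6220) = -20789/78 + 577/1555 = -32281889/121290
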